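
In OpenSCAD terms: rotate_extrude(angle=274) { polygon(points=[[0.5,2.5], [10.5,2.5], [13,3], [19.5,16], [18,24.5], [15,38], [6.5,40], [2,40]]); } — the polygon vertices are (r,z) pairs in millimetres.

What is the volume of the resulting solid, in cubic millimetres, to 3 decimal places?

Volume = 24869.344 mm³

Profile (r,z), 8 vertices: (0.5,2.5) (10.5,2.5) (13,3) (19.5,16) (18,24.5) (15,38) (6.5,40) (2,40)
edge 0: (0.5,2.5)→(10.5,2.5)  cross = 0.5·2.5 − 10.5·2.5 = -25.0000; (r_i+r_j)·cross = 11·-25.0000 = -275.0000
edge 1: (10.5,2.5)→(13,3)  cross = 10.5·3 − 13·2.5 = -1.0000; (r_i+r_j)·cross = 23.5·-1.0000 = -23.5000
edge 2: (13,3)→(19.5,16)  cross = 13·16 − 19.5·3 = 149.5000; (r_i+r_j)·cross = 32.5·149.5000 = 4858.7500
edge 3: (19.5,16)→(18,24.5)  cross = 19.5·24.5 − 18·16 = 189.7500; (r_i+r_j)·cross = 37.5·189.7500 = 7115.6250
edge 4: (18,24.5)→(15,38)  cross = 18·38 − 15·24.5 = 316.5000; (r_i+r_j)·cross = 33·316.5000 = 10444.5000
edge 5: (15,38)→(6.5,40)  cross = 15·40 − 6.5·38 = 353.0000; (r_i+r_j)·cross = 21.5·353.0000 = 7589.5000
edge 6: (6.5,40)→(2,40)  cross = 6.5·40 − 2·40 = 180.0000; (r_i+r_j)·cross = 8.5·180.0000 = 1530.0000
edge 7: (2,40)→(0.5,2.5)  cross = 2·2.5 − 0.5·40 = -15.0000; (r_i+r_j)·cross = 2.5·-15.0000 = -37.5000
Σcross = 1147.7500 → A = |Σcross|/2 = 573.8750 mm²
Σ(r_i+r_j)·cross = 31202.3750 → first moment M = |Σ|/6 = 5200.3958
R_c = M/A = 5200.3958/573.8750 = 9.0619 mm
θ = 274° = 4.782202 rad
V = θ·R_c·A = 4.782202·9.0619·573.8750 = 24869.344 mm³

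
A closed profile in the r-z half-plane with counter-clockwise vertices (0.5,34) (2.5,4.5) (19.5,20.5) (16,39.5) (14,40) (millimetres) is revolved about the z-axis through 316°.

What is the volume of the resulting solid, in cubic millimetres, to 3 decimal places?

Volume = 21942.039 mm³

Profile (r,z), 5 vertices: (0.5,34) (2.5,4.5) (19.5,20.5) (16,39.5) (14,40)
edge 0: (0.5,34)→(2.5,4.5)  cross = 0.5·4.5 − 2.5·34 = -82.7500; (r_i+r_j)·cross = 3·-82.7500 = -248.2500
edge 1: (2.5,4.5)→(19.5,20.5)  cross = 2.5·20.5 − 19.5·4.5 = -36.5000; (r_i+r_j)·cross = 22·-36.5000 = -803.0000
edge 2: (19.5,20.5)→(16,39.5)  cross = 19.5·39.5 − 16·20.5 = 442.2500; (r_i+r_j)·cross = 35.5·442.2500 = 15699.8750
edge 3: (16,39.5)→(14,40)  cross = 16·40 − 14·39.5 = 87.0000; (r_i+r_j)·cross = 30·87.0000 = 2610.0000
edge 4: (14,40)→(0.5,34)  cross = 14·34 − 0.5·40 = 456.0000; (r_i+r_j)·cross = 14.5·456.0000 = 6612.0000
Σcross = 866.0000 → A = |Σcross|/2 = 433.0000 mm²
Σ(r_i+r_j)·cross = 23870.6250 → first moment M = |Σ|/6 = 3978.4375
R_c = M/A = 3978.4375/433.0000 = 9.1881 mm
θ = 316° = 5.515240 rad
V = θ·R_c·A = 5.515240·9.1881·433.0000 = 21942.039 mm³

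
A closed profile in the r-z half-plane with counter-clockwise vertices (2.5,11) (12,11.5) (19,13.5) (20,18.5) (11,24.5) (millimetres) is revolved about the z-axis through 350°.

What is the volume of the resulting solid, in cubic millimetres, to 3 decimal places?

Volume = 9792.170 mm³

Profile (r,z), 5 vertices: (2.5,11) (12,11.5) (19,13.5) (20,18.5) (11,24.5)
edge 0: (2.5,11)→(12,11.5)  cross = 2.5·11.5 − 12·11 = -103.2500; (r_i+r_j)·cross = 14.5·-103.2500 = -1497.1250
edge 1: (12,11.5)→(19,13.5)  cross = 12·13.5 − 19·11.5 = -56.5000; (r_i+r_j)·cross = 31·-56.5000 = -1751.5000
edge 2: (19,13.5)→(20,18.5)  cross = 19·18.5 − 20·13.5 = 81.5000; (r_i+r_j)·cross = 39·81.5000 = 3178.5000
edge 3: (20,18.5)→(11,24.5)  cross = 20·24.5 − 11·18.5 = 286.5000; (r_i+r_j)·cross = 31·286.5000 = 8881.5000
edge 4: (11,24.5)→(2.5,11)  cross = 11·11 − 2.5·24.5 = 59.7500; (r_i+r_j)·cross = 13.5·59.7500 = 806.6250
Σcross = 268.0000 → A = |Σcross|/2 = 134.0000 mm²
Σ(r_i+r_j)·cross = 9618.0000 → first moment M = |Σ|/6 = 1603.0000
R_c = M/A = 1603.0000/134.0000 = 11.9627 mm
θ = 350° = 6.108652 rad
V = θ·R_c·A = 6.108652·11.9627·134.0000 = 9792.170 mm³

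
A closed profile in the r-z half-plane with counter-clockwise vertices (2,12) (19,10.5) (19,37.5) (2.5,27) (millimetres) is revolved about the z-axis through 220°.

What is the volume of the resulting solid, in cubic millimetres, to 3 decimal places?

Volume = 15392.735 mm³

Profile (r,z), 4 vertices: (2,12) (19,10.5) (19,37.5) (2.5,27)
edge 0: (2,12)→(19,10.5)  cross = 2·10.5 − 19·12 = -207.0000; (r_i+r_j)·cross = 21·-207.0000 = -4347.0000
edge 1: (19,10.5)→(19,37.5)  cross = 19·37.5 − 19·10.5 = 513.0000; (r_i+r_j)·cross = 38·513.0000 = 19494.0000
edge 2: (19,37.5)→(2.5,27)  cross = 19·27 − 2.5·37.5 = 419.2500; (r_i+r_j)·cross = 21.5·419.2500 = 9013.8750
edge 3: (2.5,27)→(2,12)  cross = 2.5·12 − 2·27 = -24.0000; (r_i+r_j)·cross = 4.5·-24.0000 = -108.0000
Σcross = 701.2500 → A = |Σcross|/2 = 350.6250 mm²
Σ(r_i+r_j)·cross = 24052.8750 → first moment M = |Σ|/6 = 4008.8125
R_c = M/A = 4008.8125/350.6250 = 11.4333 mm
θ = 220° = 3.839724 rad
V = θ·R_c·A = 3.839724·11.4333·350.6250 = 15392.735 mm³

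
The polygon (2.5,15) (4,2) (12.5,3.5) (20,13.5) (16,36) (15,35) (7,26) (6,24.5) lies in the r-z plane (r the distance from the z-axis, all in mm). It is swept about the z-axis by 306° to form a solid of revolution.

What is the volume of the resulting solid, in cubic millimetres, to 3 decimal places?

Profile (r,z), 8 vertices: (2.5,15) (4,2) (12.5,3.5) (20,13.5) (16,36) (15,35) (7,26) (6,24.5)
edge 0: (2.5,15)→(4,2)  cross = 2.5·2 − 4·15 = -55.0000; (r_i+r_j)·cross = 6.5·-55.0000 = -357.5000
edge 1: (4,2)→(12.5,3.5)  cross = 4·3.5 − 12.5·2 = -11.0000; (r_i+r_j)·cross = 16.5·-11.0000 = -181.5000
edge 2: (12.5,3.5)→(20,13.5)  cross = 12.5·13.5 − 20·3.5 = 98.7500; (r_i+r_j)·cross = 32.5·98.7500 = 3209.3750
edge 3: (20,13.5)→(16,36)  cross = 20·36 − 16·13.5 = 504.0000; (r_i+r_j)·cross = 36·504.0000 = 18144.0000
edge 4: (16,36)→(15,35)  cross = 16·35 − 15·36 = 20.0000; (r_i+r_j)·cross = 31·20.0000 = 620.0000
edge 5: (15,35)→(7,26)  cross = 15·26 − 7·35 = 145.0000; (r_i+r_j)·cross = 22·145.0000 = 3190.0000
edge 6: (7,26)→(6,24.5)  cross = 7·24.5 − 6·26 = 15.5000; (r_i+r_j)·cross = 13·15.5000 = 201.5000
edge 7: (6,24.5)→(2.5,15)  cross = 6·15 − 2.5·24.5 = 28.7500; (r_i+r_j)·cross = 8.5·28.7500 = 244.3750
Σcross = 746.0000 → A = |Σcross|/2 = 373.0000 mm²
Σ(r_i+r_j)·cross = 25070.2500 → first moment M = |Σ|/6 = 4178.3750
R_c = M/A = 4178.3750/373.0000 = 11.2021 mm
θ = 306° = 5.340708 rad
V = θ·R_c·A = 5.340708·11.2021·373.0000 = 22315.479 mm³

Volume = 22315.479 mm³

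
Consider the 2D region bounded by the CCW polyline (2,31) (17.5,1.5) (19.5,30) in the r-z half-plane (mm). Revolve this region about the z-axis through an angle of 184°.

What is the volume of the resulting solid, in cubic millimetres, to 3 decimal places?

Volume = 10452.725 mm³

Profile (r,z), 3 vertices: (2,31) (17.5,1.5) (19.5,30)
edge 0: (2,31)→(17.5,1.5)  cross = 2·1.5 − 17.5·31 = -539.5000; (r_i+r_j)·cross = 19.5·-539.5000 = -10520.2500
edge 1: (17.5,1.5)→(19.5,30)  cross = 17.5·30 − 19.5·1.5 = 495.7500; (r_i+r_j)·cross = 37·495.7500 = 18342.7500
edge 2: (19.5,30)→(2,31)  cross = 19.5·31 − 2·30 = 544.5000; (r_i+r_j)·cross = 21.5·544.5000 = 11706.7500
Σcross = 500.7500 → A = |Σcross|/2 = 250.3750 mm²
Σ(r_i+r_j)·cross = 19529.2500 → first moment M = |Σ|/6 = 3254.8750
R_c = M/A = 3254.8750/250.3750 = 13.0000 mm
θ = 184° = 3.211406 rad
V = θ·R_c·A = 3.211406·13.0000·250.3750 = 10452.725 mm³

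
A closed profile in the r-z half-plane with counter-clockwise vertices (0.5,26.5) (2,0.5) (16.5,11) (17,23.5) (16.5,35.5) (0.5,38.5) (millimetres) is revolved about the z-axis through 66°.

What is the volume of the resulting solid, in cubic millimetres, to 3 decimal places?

Profile (r,z), 6 vertices: (0.5,26.5) (2,0.5) (16.5,11) (17,23.5) (16.5,35.5) (0.5,38.5)
edge 0: (0.5,26.5)→(2,0.5)  cross = 0.5·0.5 − 2·26.5 = -52.7500; (r_i+r_j)·cross = 2.5·-52.7500 = -131.8750
edge 1: (2,0.5)→(16.5,11)  cross = 2·11 − 16.5·0.5 = 13.7500; (r_i+r_j)·cross = 18.5·13.7500 = 254.3750
edge 2: (16.5,11)→(17,23.5)  cross = 16.5·23.5 − 17·11 = 200.7500; (r_i+r_j)·cross = 33.5·200.7500 = 6725.1250
edge 3: (17,23.5)→(16.5,35.5)  cross = 17·35.5 − 16.5·23.5 = 215.7500; (r_i+r_j)·cross = 33.5·215.7500 = 7227.6250
edge 4: (16.5,35.5)→(0.5,38.5)  cross = 16.5·38.5 − 0.5·35.5 = 617.5000; (r_i+r_j)·cross = 17·617.5000 = 10497.5000
edge 5: (0.5,38.5)→(0.5,26.5)  cross = 0.5·26.5 − 0.5·38.5 = -6.0000; (r_i+r_j)·cross = 1·-6.0000 = -6.0000
Σcross = 989.0000 → A = |Σcross|/2 = 494.5000 mm²
Σ(r_i+r_j)·cross = 24566.7500 → first moment M = |Σ|/6 = 4094.4583
R_c = M/A = 4094.4583/494.5000 = 8.2800 mm
θ = 66° = 1.151917 rad
V = θ·R_c·A = 1.151917·8.2800·494.5000 = 4716.477 mm³

Volume = 4716.477 mm³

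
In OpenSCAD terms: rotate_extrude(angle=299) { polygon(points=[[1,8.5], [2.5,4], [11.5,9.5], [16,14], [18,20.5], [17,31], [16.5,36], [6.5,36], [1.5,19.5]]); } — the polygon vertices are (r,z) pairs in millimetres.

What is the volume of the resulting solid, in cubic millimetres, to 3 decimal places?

Profile (r,z), 9 vertices: (1,8.5) (2.5,4) (11.5,9.5) (16,14) (18,20.5) (17,31) (16.5,36) (6.5,36) (1.5,19.5)
edge 0: (1,8.5)→(2.5,4)  cross = 1·4 − 2.5·8.5 = -17.2500; (r_i+r_j)·cross = 3.5·-17.2500 = -60.3750
edge 1: (2.5,4)→(11.5,9.5)  cross = 2.5·9.5 − 11.5·4 = -22.2500; (r_i+r_j)·cross = 14·-22.2500 = -311.5000
edge 2: (11.5,9.5)→(16,14)  cross = 11.5·14 − 16·9.5 = 9.0000; (r_i+r_j)·cross = 27.5·9.0000 = 247.5000
edge 3: (16,14)→(18,20.5)  cross = 16·20.5 − 18·14 = 76.0000; (r_i+r_j)·cross = 34·76.0000 = 2584.0000
edge 4: (18,20.5)→(17,31)  cross = 18·31 − 17·20.5 = 209.5000; (r_i+r_j)·cross = 35·209.5000 = 7332.5000
edge 5: (17,31)→(16.5,36)  cross = 17·36 − 16.5·31 = 100.5000; (r_i+r_j)·cross = 33.5·100.5000 = 3366.7500
edge 6: (16.5,36)→(6.5,36)  cross = 16.5·36 − 6.5·36 = 360.0000; (r_i+r_j)·cross = 23·360.0000 = 8280.0000
edge 7: (6.5,36)→(1.5,19.5)  cross = 6.5·19.5 − 1.5·36 = 72.7500; (r_i+r_j)·cross = 8·72.7500 = 582.0000
edge 8: (1.5,19.5)→(1,8.5)  cross = 1.5·8.5 − 1·19.5 = -6.7500; (r_i+r_j)·cross = 2.5·-6.7500 = -16.8750
Σcross = 781.5000 → A = |Σcross|/2 = 390.7500 mm²
Σ(r_i+r_j)·cross = 22004.0000 → first moment M = |Σ|/6 = 3667.3333
R_c = M/A = 3667.3333/390.7500 = 9.3854 mm
θ = 299° = 5.218534 rad
V = θ·R_c·A = 5.218534·9.3854·390.7500 = 19138.105 mm³

Volume = 19138.105 mm³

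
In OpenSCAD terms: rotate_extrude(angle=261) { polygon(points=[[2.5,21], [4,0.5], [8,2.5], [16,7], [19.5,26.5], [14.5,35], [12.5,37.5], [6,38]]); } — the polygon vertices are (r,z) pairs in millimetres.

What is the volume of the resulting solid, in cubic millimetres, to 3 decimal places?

Volume = 21274.908 mm³

Profile (r,z), 8 vertices: (2.5,21) (4,0.5) (8,2.5) (16,7) (19.5,26.5) (14.5,35) (12.5,37.5) (6,38)
edge 0: (2.5,21)→(4,0.5)  cross = 2.5·0.5 − 4·21 = -82.7500; (r_i+r_j)·cross = 6.5·-82.7500 = -537.8750
edge 1: (4,0.5)→(8,2.5)  cross = 4·2.5 − 8·0.5 = 6.0000; (r_i+r_j)·cross = 12·6.0000 = 72.0000
edge 2: (8,2.5)→(16,7)  cross = 8·7 − 16·2.5 = 16.0000; (r_i+r_j)·cross = 24·16.0000 = 384.0000
edge 3: (16,7)→(19.5,26.5)  cross = 16·26.5 − 19.5·7 = 287.5000; (r_i+r_j)·cross = 35.5·287.5000 = 10206.2500
edge 4: (19.5,26.5)→(14.5,35)  cross = 19.5·35 − 14.5·26.5 = 298.2500; (r_i+r_j)·cross = 34·298.2500 = 10140.5000
edge 5: (14.5,35)→(12.5,37.5)  cross = 14.5·37.5 − 12.5·35 = 106.2500; (r_i+r_j)·cross = 27·106.2500 = 2868.7500
edge 6: (12.5,37.5)→(6,38)  cross = 12.5·38 − 6·37.5 = 250.0000; (r_i+r_j)·cross = 18.5·250.0000 = 4625.0000
edge 7: (6,38)→(2.5,21)  cross = 6·21 − 2.5·38 = 31.0000; (r_i+r_j)·cross = 8.5·31.0000 = 263.5000
Σcross = 912.2500 → A = |Σcross|/2 = 456.1250 mm²
Σ(r_i+r_j)·cross = 28022.1250 → first moment M = |Σ|/6 = 4670.3542
R_c = M/A = 4670.3542/456.1250 = 10.2392 mm
θ = 261° = 4.555309 rad
V = θ·R_c·A = 4.555309·10.2392·456.1250 = 21274.908 mm³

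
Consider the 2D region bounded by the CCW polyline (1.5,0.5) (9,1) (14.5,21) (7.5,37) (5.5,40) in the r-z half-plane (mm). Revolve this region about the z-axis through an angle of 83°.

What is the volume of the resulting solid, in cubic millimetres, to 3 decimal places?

Volume = 3201.699 mm³

Profile (r,z), 5 vertices: (1.5,0.5) (9,1) (14.5,21) (7.5,37) (5.5,40)
edge 0: (1.5,0.5)→(9,1)  cross = 1.5·1 − 9·0.5 = -3.0000; (r_i+r_j)·cross = 10.5·-3.0000 = -31.5000
edge 1: (9,1)→(14.5,21)  cross = 9·21 − 14.5·1 = 174.5000; (r_i+r_j)·cross = 23.5·174.5000 = 4100.7500
edge 2: (14.5,21)→(7.5,37)  cross = 14.5·37 − 7.5·21 = 379.0000; (r_i+r_j)·cross = 22·379.0000 = 8338.0000
edge 3: (7.5,37)→(5.5,40)  cross = 7.5·40 − 5.5·37 = 96.5000; (r_i+r_j)·cross = 13·96.5000 = 1254.5000
edge 4: (5.5,40)→(1.5,0.5)  cross = 5.5·0.5 − 1.5·40 = -57.2500; (r_i+r_j)·cross = 7·-57.2500 = -400.7500
Σcross = 589.7500 → A = |Σcross|/2 = 294.8750 mm²
Σ(r_i+r_j)·cross = 13261.0000 → first moment M = |Σ|/6 = 2210.1667
R_c = M/A = 2210.1667/294.8750 = 7.4953 mm
θ = 83° = 1.448623 rad
V = θ·R_c·A = 1.448623·7.4953·294.8750 = 3201.699 mm³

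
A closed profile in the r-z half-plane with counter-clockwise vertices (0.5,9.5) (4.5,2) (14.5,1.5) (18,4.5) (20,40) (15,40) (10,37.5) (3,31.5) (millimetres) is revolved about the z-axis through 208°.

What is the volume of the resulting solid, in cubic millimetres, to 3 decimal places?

Profile (r,z), 8 vertices: (0.5,9.5) (4.5,2) (14.5,1.5) (18,4.5) (20,40) (15,40) (10,37.5) (3,31.5)
edge 0: (0.5,9.5)→(4.5,2)  cross = 0.5·2 − 4.5·9.5 = -41.7500; (r_i+r_j)·cross = 5·-41.7500 = -208.7500
edge 1: (4.5,2)→(14.5,1.5)  cross = 4.5·1.5 − 14.5·2 = -22.2500; (r_i+r_j)·cross = 19·-22.2500 = -422.7500
edge 2: (14.5,1.5)→(18,4.5)  cross = 14.5·4.5 − 18·1.5 = 38.2500; (r_i+r_j)·cross = 32.5·38.2500 = 1243.1250
edge 3: (18,4.5)→(20,40)  cross = 18·40 − 20·4.5 = 630.0000; (r_i+r_j)·cross = 38·630.0000 = 23940.0000
edge 4: (20,40)→(15,40)  cross = 20·40 − 15·40 = 200.0000; (r_i+r_j)·cross = 35·200.0000 = 7000.0000
edge 5: (15,40)→(10,37.5)  cross = 15·37.5 − 10·40 = 162.5000; (r_i+r_j)·cross = 25·162.5000 = 4062.5000
edge 6: (10,37.5)→(3,31.5)  cross = 10·31.5 − 3·37.5 = 202.5000; (r_i+r_j)·cross = 13·202.5000 = 2632.5000
edge 7: (3,31.5)→(0.5,9.5)  cross = 3·9.5 − 0.5·31.5 = 12.7500; (r_i+r_j)·cross = 3.5·12.7500 = 44.6250
Σcross = 1182.0000 → A = |Σcross|/2 = 591.0000 mm²
Σ(r_i+r_j)·cross = 38291.2500 → first moment M = |Σ|/6 = 6381.8750
R_c = M/A = 6381.8750/591.0000 = 10.7984 mm
θ = 208° = 3.630285 rad
V = θ·R_c·A = 3.630285·10.7984·591.0000 = 23168.024 mm³

Volume = 23168.024 mm³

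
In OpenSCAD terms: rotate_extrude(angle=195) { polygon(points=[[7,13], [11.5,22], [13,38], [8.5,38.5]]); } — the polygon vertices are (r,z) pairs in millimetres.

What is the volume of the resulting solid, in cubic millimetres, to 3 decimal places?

Profile (r,z), 4 vertices: (7,13) (11.5,22) (13,38) (8.5,38.5)
edge 0: (7,13)→(11.5,22)  cross = 7·22 − 11.5·13 = 4.5000; (r_i+r_j)·cross = 18.5·4.5000 = 83.2500
edge 1: (11.5,22)→(13,38)  cross = 11.5·38 − 13·22 = 151.0000; (r_i+r_j)·cross = 24.5·151.0000 = 3699.5000
edge 2: (13,38)→(8.5,38.5)  cross = 13·38.5 − 8.5·38 = 177.5000; (r_i+r_j)·cross = 21.5·177.5000 = 3816.2500
edge 3: (8.5,38.5)→(7,13)  cross = 8.5·13 − 7·38.5 = -159.0000; (r_i+r_j)·cross = 15.5·-159.0000 = -2464.5000
Σcross = 174.0000 → A = |Σcross|/2 = 87.0000 mm²
Σ(r_i+r_j)·cross = 5134.5000 → first moment M = |Σ|/6 = 855.7500
R_c = M/A = 855.7500/87.0000 = 9.8362 mm
θ = 195° = 3.403392 rad
V = θ·R_c·A = 3.403392·9.8362·87.0000 = 2912.453 mm³

Volume = 2912.453 mm³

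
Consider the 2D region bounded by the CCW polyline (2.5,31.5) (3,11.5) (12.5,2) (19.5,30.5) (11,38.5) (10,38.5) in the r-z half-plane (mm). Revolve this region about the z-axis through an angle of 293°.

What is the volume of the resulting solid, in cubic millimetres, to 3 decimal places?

Profile (r,z), 6 vertices: (2.5,31.5) (3,11.5) (12.5,2) (19.5,30.5) (11,38.5) (10,38.5)
edge 0: (2.5,31.5)→(3,11.5)  cross = 2.5·11.5 − 3·31.5 = -65.7500; (r_i+r_j)·cross = 5.5·-65.7500 = -361.6250
edge 1: (3,11.5)→(12.5,2)  cross = 3·2 − 12.5·11.5 = -137.7500; (r_i+r_j)·cross = 15.5·-137.7500 = -2135.1250
edge 2: (12.5,2)→(19.5,30.5)  cross = 12.5·30.5 − 19.5·2 = 342.2500; (r_i+r_j)·cross = 32·342.2500 = 10952.0000
edge 3: (19.5,30.5)→(11,38.5)  cross = 19.5·38.5 − 11·30.5 = 415.2500; (r_i+r_j)·cross = 30.5·415.2500 = 12665.1250
edge 4: (11,38.5)→(10,38.5)  cross = 11·38.5 − 10·38.5 = 38.5000; (r_i+r_j)·cross = 21·38.5000 = 808.5000
edge 5: (10,38.5)→(2.5,31.5)  cross = 10·31.5 − 2.5·38.5 = 218.7500; (r_i+r_j)·cross = 12.5·218.7500 = 2734.3750
Σcross = 811.2500 → A = |Σcross|/2 = 405.6250 mm²
Σ(r_i+r_j)·cross = 24663.2500 → first moment M = |Σ|/6 = 4110.5417
R_c = M/A = 4110.5417/405.6250 = 10.1338 mm
θ = 293° = 5.113815 rad
V = θ·R_c·A = 5.113815·10.1338·405.6250 = 21020.548 mm³

Volume = 21020.548 mm³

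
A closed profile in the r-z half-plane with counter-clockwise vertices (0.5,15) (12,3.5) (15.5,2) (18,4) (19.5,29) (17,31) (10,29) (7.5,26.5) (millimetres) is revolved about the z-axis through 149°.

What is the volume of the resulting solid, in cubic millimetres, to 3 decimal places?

Volume = 10877.628 mm³

Profile (r,z), 8 vertices: (0.5,15) (12,3.5) (15.5,2) (18,4) (19.5,29) (17,31) (10,29) (7.5,26.5)
edge 0: (0.5,15)→(12,3.5)  cross = 0.5·3.5 − 12·15 = -178.2500; (r_i+r_j)·cross = 12.5·-178.2500 = -2228.1250
edge 1: (12,3.5)→(15.5,2)  cross = 12·2 − 15.5·3.5 = -30.2500; (r_i+r_j)·cross = 27.5·-30.2500 = -831.8750
edge 2: (15.5,2)→(18,4)  cross = 15.5·4 − 18·2 = 26.0000; (r_i+r_j)·cross = 33.5·26.0000 = 871.0000
edge 3: (18,4)→(19.5,29)  cross = 18·29 − 19.5·4 = 444.0000; (r_i+r_j)·cross = 37.5·444.0000 = 16650.0000
edge 4: (19.5,29)→(17,31)  cross = 19.5·31 − 17·29 = 111.5000; (r_i+r_j)·cross = 36.5·111.5000 = 4069.7500
edge 5: (17,31)→(10,29)  cross = 17·29 − 10·31 = 183.0000; (r_i+r_j)·cross = 27·183.0000 = 4941.0000
edge 6: (10,29)→(7.5,26.5)  cross = 10·26.5 − 7.5·29 = 47.5000; (r_i+r_j)·cross = 17.5·47.5000 = 831.2500
edge 7: (7.5,26.5)→(0.5,15)  cross = 7.5·15 − 0.5·26.5 = 99.2500; (r_i+r_j)·cross = 8·99.2500 = 794.0000
Σcross = 702.7500 → A = |Σcross|/2 = 351.3750 mm²
Σ(r_i+r_j)·cross = 25097.0000 → first moment M = |Σ|/6 = 4182.8333
R_c = M/A = 4182.8333/351.3750 = 11.9042 mm
θ = 149° = 2.600541 rad
V = θ·R_c·A = 2.600541·11.9042·351.3750 = 10877.628 mm³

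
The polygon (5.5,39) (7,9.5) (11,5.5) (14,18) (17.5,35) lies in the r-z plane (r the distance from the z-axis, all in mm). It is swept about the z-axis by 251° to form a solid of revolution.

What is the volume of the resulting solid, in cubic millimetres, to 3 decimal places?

Volume = 11579.944 mm³

Profile (r,z), 5 vertices: (5.5,39) (7,9.5) (11,5.5) (14,18) (17.5,35)
edge 0: (5.5,39)→(7,9.5)  cross = 5.5·9.5 − 7·39 = -220.7500; (r_i+r_j)·cross = 12.5·-220.7500 = -2759.3750
edge 1: (7,9.5)→(11,5.5)  cross = 7·5.5 − 11·9.5 = -66.0000; (r_i+r_j)·cross = 18·-66.0000 = -1188.0000
edge 2: (11,5.5)→(14,18)  cross = 11·18 − 14·5.5 = 121.0000; (r_i+r_j)·cross = 25·121.0000 = 3025.0000
edge 3: (14,18)→(17.5,35)  cross = 14·35 − 17.5·18 = 175.0000; (r_i+r_j)·cross = 31.5·175.0000 = 5512.5000
edge 4: (17.5,35)→(5.5,39)  cross = 17.5·39 − 5.5·35 = 490.0000; (r_i+r_j)·cross = 23·490.0000 = 11270.0000
Σcross = 499.2500 → A = |Σcross|/2 = 249.6250 mm²
Σ(r_i+r_j)·cross = 15860.1250 → first moment M = |Σ|/6 = 2643.3542
R_c = M/A = 2643.3542/249.6250 = 10.5893 mm
θ = 251° = 4.380776 rad
V = θ·R_c·A = 4.380776·10.5893·249.6250 = 11579.944 mm³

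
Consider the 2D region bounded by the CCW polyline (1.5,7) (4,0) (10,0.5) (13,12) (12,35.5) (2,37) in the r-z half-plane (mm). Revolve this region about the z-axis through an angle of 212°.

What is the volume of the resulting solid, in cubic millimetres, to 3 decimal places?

Profile (r,z), 6 vertices: (1.5,7) (4,0) (10,0.5) (13,12) (12,35.5) (2,37)
edge 0: (1.5,7)→(4,0)  cross = 1.5·0 − 4·7 = -28.0000; (r_i+r_j)·cross = 5.5·-28.0000 = -154.0000
edge 1: (4,0)→(10,0.5)  cross = 4·0.5 − 10·0 = 2.0000; (r_i+r_j)·cross = 14·2.0000 = 28.0000
edge 2: (10,0.5)→(13,12)  cross = 10·12 − 13·0.5 = 113.5000; (r_i+r_j)·cross = 23·113.5000 = 2610.5000
edge 3: (13,12)→(12,35.5)  cross = 13·35.5 − 12·12 = 317.5000; (r_i+r_j)·cross = 25·317.5000 = 7937.5000
edge 4: (12,35.5)→(2,37)  cross = 12·37 − 2·35.5 = 373.0000; (r_i+r_j)·cross = 14·373.0000 = 5222.0000
edge 5: (2,37)→(1.5,7)  cross = 2·7 − 1.5·37 = -41.5000; (r_i+r_j)·cross = 3.5·-41.5000 = -145.2500
Σcross = 736.5000 → A = |Σcross|/2 = 368.2500 mm²
Σ(r_i+r_j)·cross = 15498.7500 → first moment M = |Σ|/6 = 2583.1250
R_c = M/A = 2583.1250/368.2500 = 7.0146 mm
θ = 212° = 3.700098 rad
V = θ·R_c·A = 3.700098·7.0146·368.2500 = 9557.816 mm³

Volume = 9557.816 mm³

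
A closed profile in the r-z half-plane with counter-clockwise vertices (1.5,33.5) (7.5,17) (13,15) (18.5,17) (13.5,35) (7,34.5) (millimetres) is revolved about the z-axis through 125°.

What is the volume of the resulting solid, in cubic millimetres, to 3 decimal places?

Profile (r,z), 6 vertices: (1.5,33.5) (7.5,17) (13,15) (18.5,17) (13.5,35) (7,34.5)
edge 0: (1.5,33.5)→(7.5,17)  cross = 1.5·17 − 7.5·33.5 = -225.7500; (r_i+r_j)·cross = 9·-225.7500 = -2031.7500
edge 1: (7.5,17)→(13,15)  cross = 7.5·15 − 13·17 = -108.5000; (r_i+r_j)·cross = 20.5·-108.5000 = -2224.2500
edge 2: (13,15)→(18.5,17)  cross = 13·17 − 18.5·15 = -56.5000; (r_i+r_j)·cross = 31.5·-56.5000 = -1779.7500
edge 3: (18.5,17)→(13.5,35)  cross = 18.5·35 − 13.5·17 = 418.0000; (r_i+r_j)·cross = 32·418.0000 = 13376.0000
edge 4: (13.5,35)→(7,34.5)  cross = 13.5·34.5 − 7·35 = 220.7500; (r_i+r_j)·cross = 20.5·220.7500 = 4525.3750
edge 5: (7,34.5)→(1.5,33.5)  cross = 7·33.5 − 1.5·34.5 = 182.7500; (r_i+r_j)·cross = 8.5·182.7500 = 1553.3750
Σcross = 430.7500 → A = |Σcross|/2 = 215.3750 mm²
Σ(r_i+r_j)·cross = 13419.0000 → first moment M = |Σ|/6 = 2236.5000
R_c = M/A = 2236.5000/215.3750 = 10.3842 mm
θ = 125° = 2.181662 rad
V = θ·R_c·A = 2.181662·10.3842·215.3750 = 4879.286 mm³

Volume = 4879.286 mm³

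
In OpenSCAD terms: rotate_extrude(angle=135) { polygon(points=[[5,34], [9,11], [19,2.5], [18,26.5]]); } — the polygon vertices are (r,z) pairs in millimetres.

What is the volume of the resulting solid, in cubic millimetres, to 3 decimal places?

Profile (r,z), 4 vertices: (5,34) (9,11) (19,2.5) (18,26.5)
edge 0: (5,34)→(9,11)  cross = 5·11 − 9·34 = -251.0000; (r_i+r_j)·cross = 14·-251.0000 = -3514.0000
edge 1: (9,11)→(19,2.5)  cross = 9·2.5 − 19·11 = -186.5000; (r_i+r_j)·cross = 28·-186.5000 = -5222.0000
edge 2: (19,2.5)→(18,26.5)  cross = 19·26.5 − 18·2.5 = 458.5000; (r_i+r_j)·cross = 37·458.5000 = 16964.5000
edge 3: (18,26.5)→(5,34)  cross = 18·34 − 5·26.5 = 479.5000; (r_i+r_j)·cross = 23·479.5000 = 11028.5000
Σcross = 500.5000 → A = |Σcross|/2 = 250.2500 mm²
Σ(r_i+r_j)·cross = 19257.0000 → first moment M = |Σ|/6 = 3209.5000
R_c = M/A = 3209.5000/250.2500 = 12.8252 mm
θ = 135° = 2.356194 rad
V = θ·R_c·A = 2.356194·12.8252·250.2500 = 7562.206 mm³

Volume = 7562.206 mm³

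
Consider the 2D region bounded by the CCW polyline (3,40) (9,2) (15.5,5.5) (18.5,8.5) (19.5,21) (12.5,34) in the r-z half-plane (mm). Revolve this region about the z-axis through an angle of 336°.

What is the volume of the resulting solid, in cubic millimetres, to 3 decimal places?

Profile (r,z), 6 vertices: (3,40) (9,2) (15.5,5.5) (18.5,8.5) (19.5,21) (12.5,34)
edge 0: (3,40)→(9,2)  cross = 3·2 − 9·40 = -354.0000; (r_i+r_j)·cross = 12·-354.0000 = -4248.0000
edge 1: (9,2)→(15.5,5.5)  cross = 9·5.5 − 15.5·2 = 18.5000; (r_i+r_j)·cross = 24.5·18.5000 = 453.2500
edge 2: (15.5,5.5)→(18.5,8.5)  cross = 15.5·8.5 − 18.5·5.5 = 30.0000; (r_i+r_j)·cross = 34·30.0000 = 1020.0000
edge 3: (18.5,8.5)→(19.5,21)  cross = 18.5·21 − 19.5·8.5 = 222.7500; (r_i+r_j)·cross = 38·222.7500 = 8464.5000
edge 4: (19.5,21)→(12.5,34)  cross = 19.5·34 − 12.5·21 = 400.5000; (r_i+r_j)·cross = 32·400.5000 = 12816.0000
edge 5: (12.5,34)→(3,40)  cross = 12.5·40 − 3·34 = 398.0000; (r_i+r_j)·cross = 15.5·398.0000 = 6169.0000
Σcross = 715.7500 → A = |Σcross|/2 = 357.8750 mm²
Σ(r_i+r_j)·cross = 24674.7500 → first moment M = |Σ|/6 = 4112.4583
R_c = M/A = 4112.4583/357.8750 = 11.4913 mm
θ = 336° = 5.864306 rad
V = θ·R_c·A = 5.864306·11.4913·357.8750 = 24116.715 mm³

Volume = 24116.715 mm³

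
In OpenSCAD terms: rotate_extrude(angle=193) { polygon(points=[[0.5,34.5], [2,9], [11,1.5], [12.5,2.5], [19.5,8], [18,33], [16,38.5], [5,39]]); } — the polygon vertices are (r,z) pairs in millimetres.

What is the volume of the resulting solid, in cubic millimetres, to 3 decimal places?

Volume = 19470.197 mm³

Profile (r,z), 8 vertices: (0.5,34.5) (2,9) (11,1.5) (12.5,2.5) (19.5,8) (18,33) (16,38.5) (5,39)
edge 0: (0.5,34.5)→(2,9)  cross = 0.5·9 − 2·34.5 = -64.5000; (r_i+r_j)·cross = 2.5·-64.5000 = -161.2500
edge 1: (2,9)→(11,1.5)  cross = 2·1.5 − 11·9 = -96.0000; (r_i+r_j)·cross = 13·-96.0000 = -1248.0000
edge 2: (11,1.5)→(12.5,2.5)  cross = 11·2.5 − 12.5·1.5 = 8.7500; (r_i+r_j)·cross = 23.5·8.7500 = 205.6250
edge 3: (12.5,2.5)→(19.5,8)  cross = 12.5·8 − 19.5·2.5 = 51.2500; (r_i+r_j)·cross = 32·51.2500 = 1640.0000
edge 4: (19.5,8)→(18,33)  cross = 19.5·33 − 18·8 = 499.5000; (r_i+r_j)·cross = 37.5·499.5000 = 18731.2500
edge 5: (18,33)→(16,38.5)  cross = 18·38.5 − 16·33 = 165.0000; (r_i+r_j)·cross = 34·165.0000 = 5610.0000
edge 6: (16,38.5)→(5,39)  cross = 16·39 − 5·38.5 = 431.5000; (r_i+r_j)·cross = 21·431.5000 = 9061.5000
edge 7: (5,39)→(0.5,34.5)  cross = 5·34.5 − 0.5·39 = 153.0000; (r_i+r_j)·cross = 5.5·153.0000 = 841.5000
Σcross = 1148.5000 → A = |Σcross|/2 = 574.2500 mm²
Σ(r_i+r_j)·cross = 34680.6250 → first moment M = |Σ|/6 = 5780.1042
R_c = M/A = 5780.1042/574.2500 = 10.0655 mm
θ = 193° = 3.368485 rad
V = θ·R_c·A = 3.368485·10.0655·574.2500 = 19470.197 mm³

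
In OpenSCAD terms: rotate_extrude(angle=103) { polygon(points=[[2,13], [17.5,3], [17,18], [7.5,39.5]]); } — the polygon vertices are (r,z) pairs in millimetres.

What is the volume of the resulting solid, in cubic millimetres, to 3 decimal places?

Volume = 5425.651 mm³

Profile (r,z), 4 vertices: (2,13) (17.5,3) (17,18) (7.5,39.5)
edge 0: (2,13)→(17.5,3)  cross = 2·3 − 17.5·13 = -221.5000; (r_i+r_j)·cross = 19.5·-221.5000 = -4319.2500
edge 1: (17.5,3)→(17,18)  cross = 17.5·18 − 17·3 = 264.0000; (r_i+r_j)·cross = 34.5·264.0000 = 9108.0000
edge 2: (17,18)→(7.5,39.5)  cross = 17·39.5 − 7.5·18 = 536.5000; (r_i+r_j)·cross = 24.5·536.5000 = 13144.2500
edge 3: (7.5,39.5)→(2,13)  cross = 7.5·13 − 2·39.5 = 18.5000; (r_i+r_j)·cross = 9.5·18.5000 = 175.7500
Σcross = 597.5000 → A = |Σcross|/2 = 298.7500 mm²
Σ(r_i+r_j)·cross = 18108.7500 → first moment M = |Σ|/6 = 3018.1250
R_c = M/A = 3018.1250/298.7500 = 10.1025 mm
θ = 103° = 1.797689 rad
V = θ·R_c·A = 1.797689·10.1025·298.7500 = 5425.651 mm³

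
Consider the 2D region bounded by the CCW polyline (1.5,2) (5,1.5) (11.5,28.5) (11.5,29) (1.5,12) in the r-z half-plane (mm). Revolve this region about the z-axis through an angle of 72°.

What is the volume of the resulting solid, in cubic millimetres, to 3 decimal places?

Volume = 697.852 mm³

Profile (r,z), 5 vertices: (1.5,2) (5,1.5) (11.5,28.5) (11.5,29) (1.5,12)
edge 0: (1.5,2)→(5,1.5)  cross = 1.5·1.5 − 5·2 = -7.7500; (r_i+r_j)·cross = 6.5·-7.7500 = -50.3750
edge 1: (5,1.5)→(11.5,28.5)  cross = 5·28.5 − 11.5·1.5 = 125.2500; (r_i+r_j)·cross = 16.5·125.2500 = 2066.6250
edge 2: (11.5,28.5)→(11.5,29)  cross = 11.5·29 − 11.5·28.5 = 5.7500; (r_i+r_j)·cross = 23·5.7500 = 132.2500
edge 3: (11.5,29)→(1.5,12)  cross = 11.5·12 − 1.5·29 = 94.5000; (r_i+r_j)·cross = 13·94.5000 = 1228.5000
edge 4: (1.5,12)→(1.5,2)  cross = 1.5·2 − 1.5·12 = -15.0000; (r_i+r_j)·cross = 3·-15.0000 = -45.0000
Σcross = 202.7500 → A = |Σcross|/2 = 101.3750 mm²
Σ(r_i+r_j)·cross = 3332.0000 → first moment M = |Σ|/6 = 555.3333
R_c = M/A = 555.3333/101.3750 = 5.4780 mm
θ = 72° = 1.256637 rad
V = θ·R_c·A = 1.256637·5.4780·101.3750 = 697.852 mm³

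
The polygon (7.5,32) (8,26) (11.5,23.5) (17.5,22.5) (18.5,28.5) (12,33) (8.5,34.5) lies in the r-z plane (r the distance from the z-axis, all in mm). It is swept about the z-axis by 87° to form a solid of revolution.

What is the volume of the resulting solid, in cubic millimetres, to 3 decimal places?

Profile (r,z), 7 vertices: (7.5,32) (8,26) (11.5,23.5) (17.5,22.5) (18.5,28.5) (12,33) (8.5,34.5)
edge 0: (7.5,32)→(8,26)  cross = 7.5·26 − 8·32 = -61.0000; (r_i+r_j)·cross = 15.5·-61.0000 = -945.5000
edge 1: (8,26)→(11.5,23.5)  cross = 8·23.5 − 11.5·26 = -111.0000; (r_i+r_j)·cross = 19.5·-111.0000 = -2164.5000
edge 2: (11.5,23.5)→(17.5,22.5)  cross = 11.5·22.5 − 17.5·23.5 = -152.5000; (r_i+r_j)·cross = 29·-152.5000 = -4422.5000
edge 3: (17.5,22.5)→(18.5,28.5)  cross = 17.5·28.5 − 18.5·22.5 = 82.5000; (r_i+r_j)·cross = 36·82.5000 = 2970.0000
edge 4: (18.5,28.5)→(12,33)  cross = 18.5·33 − 12·28.5 = 268.5000; (r_i+r_j)·cross = 30.5·268.5000 = 8189.2500
edge 5: (12,33)→(8.5,34.5)  cross = 12·34.5 − 8.5·33 = 133.5000; (r_i+r_j)·cross = 20.5·133.5000 = 2736.7500
edge 6: (8.5,34.5)→(7.5,32)  cross = 8.5·32 − 7.5·34.5 = 13.2500; (r_i+r_j)·cross = 16·13.2500 = 212.0000
Σcross = 173.2500 → A = |Σcross|/2 = 86.6250 mm²
Σ(r_i+r_j)·cross = 6575.5000 → first moment M = |Σ|/6 = 1095.9167
R_c = M/A = 1095.9167/86.6250 = 12.6513 mm
θ = 87° = 1.518436 rad
V = θ·R_c·A = 1.518436·12.6513·86.6250 = 1664.080 mm³

Volume = 1664.080 mm³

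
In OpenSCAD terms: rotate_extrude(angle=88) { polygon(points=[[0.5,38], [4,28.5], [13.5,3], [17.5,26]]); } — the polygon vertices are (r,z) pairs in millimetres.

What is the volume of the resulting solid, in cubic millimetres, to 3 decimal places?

Volume = 3544.450 mm³

Profile (r,z), 4 vertices: (0.5,38) (4,28.5) (13.5,3) (17.5,26)
edge 0: (0.5,38)→(4,28.5)  cross = 0.5·28.5 − 4·38 = -137.7500; (r_i+r_j)·cross = 4.5·-137.7500 = -619.8750
edge 1: (4,28.5)→(13.5,3)  cross = 4·3 − 13.5·28.5 = -372.7500; (r_i+r_j)·cross = 17.5·-372.7500 = -6523.1250
edge 2: (13.5,3)→(17.5,26)  cross = 13.5·26 − 17.5·3 = 298.5000; (r_i+r_j)·cross = 31·298.5000 = 9253.5000
edge 3: (17.5,26)→(0.5,38)  cross = 17.5·38 − 0.5·26 = 652.0000; (r_i+r_j)·cross = 18·652.0000 = 11736.0000
Σcross = 440.0000 → A = |Σcross|/2 = 220.0000 mm²
Σ(r_i+r_j)·cross = 13846.5000 → first moment M = |Σ|/6 = 2307.7500
R_c = M/A = 2307.7500/220.0000 = 10.4898 mm
θ = 88° = 1.535890 rad
V = θ·R_c·A = 1.535890·10.4898·220.0000 = 3544.450 mm³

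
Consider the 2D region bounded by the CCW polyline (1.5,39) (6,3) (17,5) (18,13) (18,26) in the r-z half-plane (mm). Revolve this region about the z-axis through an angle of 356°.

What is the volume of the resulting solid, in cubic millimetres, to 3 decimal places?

Profile (r,z), 5 vertices: (1.5,39) (6,3) (17,5) (18,13) (18,26)
edge 0: (1.5,39)→(6,3)  cross = 1.5·3 − 6·39 = -229.5000; (r_i+r_j)·cross = 7.5·-229.5000 = -1721.2500
edge 1: (6,3)→(17,5)  cross = 6·5 − 17·3 = -21.0000; (r_i+r_j)·cross = 23·-21.0000 = -483.0000
edge 2: (17,5)→(18,13)  cross = 17·13 − 18·5 = 131.0000; (r_i+r_j)·cross = 35·131.0000 = 4585.0000
edge 3: (18,13)→(18,26)  cross = 18·26 − 18·13 = 234.0000; (r_i+r_j)·cross = 36·234.0000 = 8424.0000
edge 4: (18,26)→(1.5,39)  cross = 18·39 − 1.5·26 = 663.0000; (r_i+r_j)·cross = 19.5·663.0000 = 12928.5000
Σcross = 777.5000 → A = |Σcross|/2 = 388.7500 mm²
Σ(r_i+r_j)·cross = 23733.2500 → first moment M = |Σ|/6 = 3955.5417
R_c = M/A = 3955.5417/388.7500 = 10.1750 mm
θ = 356° = 6.213372 rad
V = θ·R_c·A = 6.213372·10.1750·388.7500 = 24577.252 mm³

Volume = 24577.252 mm³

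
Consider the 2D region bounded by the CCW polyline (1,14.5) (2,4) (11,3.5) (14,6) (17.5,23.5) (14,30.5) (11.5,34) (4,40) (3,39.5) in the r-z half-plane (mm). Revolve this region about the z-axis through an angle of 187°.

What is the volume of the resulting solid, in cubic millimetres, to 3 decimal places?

Volume = 11897.786 mm³

Profile (r,z), 9 vertices: (1,14.5) (2,4) (11,3.5) (14,6) (17.5,23.5) (14,30.5) (11.5,34) (4,40) (3,39.5)
edge 0: (1,14.5)→(2,4)  cross = 1·4 − 2·14.5 = -25.0000; (r_i+r_j)·cross = 3·-25.0000 = -75.0000
edge 1: (2,4)→(11,3.5)  cross = 2·3.5 − 11·4 = -37.0000; (r_i+r_j)·cross = 13·-37.0000 = -481.0000
edge 2: (11,3.5)→(14,6)  cross = 11·6 − 14·3.5 = 17.0000; (r_i+r_j)·cross = 25·17.0000 = 425.0000
edge 3: (14,6)→(17.5,23.5)  cross = 14·23.5 − 17.5·6 = 224.0000; (r_i+r_j)·cross = 31.5·224.0000 = 7056.0000
edge 4: (17.5,23.5)→(14,30.5)  cross = 17.5·30.5 − 14·23.5 = 204.7500; (r_i+r_j)·cross = 31.5·204.7500 = 6449.6250
edge 5: (14,30.5)→(11.5,34)  cross = 14·34 − 11.5·30.5 = 125.2500; (r_i+r_j)·cross = 25.5·125.2500 = 3193.8750
edge 6: (11.5,34)→(4,40)  cross = 11.5·40 − 4·34 = 324.0000; (r_i+r_j)·cross = 15.5·324.0000 = 5022.0000
edge 7: (4,40)→(3,39.5)  cross = 4·39.5 − 3·40 = 38.0000; (r_i+r_j)·cross = 7·38.0000 = 266.0000
edge 8: (3,39.5)→(1,14.5)  cross = 3·14.5 − 1·39.5 = 4.0000; (r_i+r_j)·cross = 4·4.0000 = 16.0000
Σcross = 875.0000 → A = |Σcross|/2 = 437.5000 mm²
Σ(r_i+r_j)·cross = 21872.5000 → first moment M = |Σ|/6 = 3645.4167
R_c = M/A = 3645.4167/437.5000 = 8.3324 mm
θ = 187° = 3.263766 rad
V = θ·R_c·A = 3.263766·8.3324·437.5000 = 11897.786 mm³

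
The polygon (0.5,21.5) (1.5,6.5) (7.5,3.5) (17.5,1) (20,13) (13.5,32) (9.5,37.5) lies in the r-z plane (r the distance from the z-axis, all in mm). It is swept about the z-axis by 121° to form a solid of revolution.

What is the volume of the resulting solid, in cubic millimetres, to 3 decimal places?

Volume = 9874.827 mm³

Profile (r,z), 7 vertices: (0.5,21.5) (1.5,6.5) (7.5,3.5) (17.5,1) (20,13) (13.5,32) (9.5,37.5)
edge 0: (0.5,21.5)→(1.5,6.5)  cross = 0.5·6.5 − 1.5·21.5 = -29.0000; (r_i+r_j)·cross = 2·-29.0000 = -58.0000
edge 1: (1.5,6.5)→(7.5,3.5)  cross = 1.5·3.5 − 7.5·6.5 = -43.5000; (r_i+r_j)·cross = 9·-43.5000 = -391.5000
edge 2: (7.5,3.5)→(17.5,1)  cross = 7.5·1 − 17.5·3.5 = -53.7500; (r_i+r_j)·cross = 25·-53.7500 = -1343.7500
edge 3: (17.5,1)→(20,13)  cross = 17.5·13 − 20·1 = 207.5000; (r_i+r_j)·cross = 37.5·207.5000 = 7781.2500
edge 4: (20,13)→(13.5,32)  cross = 20·32 − 13.5·13 = 464.5000; (r_i+r_j)·cross = 33.5·464.5000 = 15560.7500
edge 5: (13.5,32)→(9.5,37.5)  cross = 13.5·37.5 − 9.5·32 = 202.2500; (r_i+r_j)·cross = 23·202.2500 = 4651.7500
edge 6: (9.5,37.5)→(0.5,21.5)  cross = 9.5·21.5 − 0.5·37.5 = 185.5000; (r_i+r_j)·cross = 10·185.5000 = 1855.0000
Σcross = 933.5000 → A = |Σcross|/2 = 466.7500 mm²
Σ(r_i+r_j)·cross = 28055.5000 → first moment M = |Σ|/6 = 4675.9167
R_c = M/A = 4675.9167/466.7500 = 10.0180 mm
θ = 121° = 2.111848 rad
V = θ·R_c·A = 2.111848·10.0180·466.7500 = 9874.827 mm³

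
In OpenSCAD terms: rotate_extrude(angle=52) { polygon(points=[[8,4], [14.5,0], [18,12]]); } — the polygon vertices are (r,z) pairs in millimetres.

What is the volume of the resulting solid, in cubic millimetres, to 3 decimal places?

Volume = 563.602 mm³

Profile (r,z), 3 vertices: (8,4) (14.5,0) (18,12)
edge 0: (8,4)→(14.5,0)  cross = 8·0 − 14.5·4 = -58.0000; (r_i+r_j)·cross = 22.5·-58.0000 = -1305.0000
edge 1: (14.5,0)→(18,12)  cross = 14.5·12 − 18·0 = 174.0000; (r_i+r_j)·cross = 32.5·174.0000 = 5655.0000
edge 2: (18,12)→(8,4)  cross = 18·4 − 8·12 = -24.0000; (r_i+r_j)·cross = 26·-24.0000 = -624.0000
Σcross = 92.0000 → A = |Σcross|/2 = 46.0000 mm²
Σ(r_i+r_j)·cross = 3726.0000 → first moment M = |Σ|/6 = 621.0000
R_c = M/A = 621.0000/46.0000 = 13.5000 mm
θ = 52° = 0.907571 rad
V = θ·R_c·A = 0.907571·13.5000·46.0000 = 563.602 mm³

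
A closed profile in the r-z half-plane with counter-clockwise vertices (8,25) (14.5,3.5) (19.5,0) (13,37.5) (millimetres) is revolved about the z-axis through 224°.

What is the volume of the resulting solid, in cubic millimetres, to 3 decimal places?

Volume = 9411.479 mm³

Profile (r,z), 4 vertices: (8,25) (14.5,3.5) (19.5,0) (13,37.5)
edge 0: (8,25)→(14.5,3.5)  cross = 8·3.5 − 14.5·25 = -334.5000; (r_i+r_j)·cross = 22.5·-334.5000 = -7526.2500
edge 1: (14.5,3.5)→(19.5,0)  cross = 14.5·0 − 19.5·3.5 = -68.2500; (r_i+r_j)·cross = 34·-68.2500 = -2320.5000
edge 2: (19.5,0)→(13,37.5)  cross = 19.5·37.5 − 13·0 = 731.2500; (r_i+r_j)·cross = 32.5·731.2500 = 23765.6250
edge 3: (13,37.5)→(8,25)  cross = 13·25 − 8·37.5 = 25.0000; (r_i+r_j)·cross = 21·25.0000 = 525.0000
Σcross = 353.5000 → A = |Σcross|/2 = 176.7500 mm²
Σ(r_i+r_j)·cross = 14443.8750 → first moment M = |Σ|/6 = 2407.3125
R_c = M/A = 2407.3125/176.7500 = 13.6199 mm
θ = 224° = 3.909538 rad
V = θ·R_c·A = 3.909538·13.6199·176.7500 = 9411.479 mm³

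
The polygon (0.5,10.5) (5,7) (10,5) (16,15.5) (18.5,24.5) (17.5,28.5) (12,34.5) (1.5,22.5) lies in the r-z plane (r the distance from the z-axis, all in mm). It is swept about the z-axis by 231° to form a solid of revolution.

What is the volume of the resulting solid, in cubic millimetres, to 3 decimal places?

Profile (r,z), 8 vertices: (0.5,10.5) (5,7) (10,5) (16,15.5) (18.5,24.5) (17.5,28.5) (12,34.5) (1.5,22.5)
edge 0: (0.5,10.5)→(5,7)  cross = 0.5·7 − 5·10.5 = -49.0000; (r_i+r_j)·cross = 5.5·-49.0000 = -269.5000
edge 1: (5,7)→(10,5)  cross = 5·5 − 10·7 = -45.0000; (r_i+r_j)·cross = 15·-45.0000 = -675.0000
edge 2: (10,5)→(16,15.5)  cross = 10·15.5 − 16·5 = 75.0000; (r_i+r_j)·cross = 26·75.0000 = 1950.0000
edge 3: (16,15.5)→(18.5,24.5)  cross = 16·24.5 − 18.5·15.5 = 105.2500; (r_i+r_j)·cross = 34.5·105.2500 = 3631.1250
edge 4: (18.5,24.5)→(17.5,28.5)  cross = 18.5·28.5 − 17.5·24.5 = 98.5000; (r_i+r_j)·cross = 36·98.5000 = 3546.0000
edge 5: (17.5,28.5)→(12,34.5)  cross = 17.5·34.5 − 12·28.5 = 261.7500; (r_i+r_j)·cross = 29.5·261.7500 = 7721.6250
edge 6: (12,34.5)→(1.5,22.5)  cross = 12·22.5 − 1.5·34.5 = 218.2500; (r_i+r_j)·cross = 13.5·218.2500 = 2946.3750
edge 7: (1.5,22.5)→(0.5,10.5)  cross = 1.5·10.5 − 0.5·22.5 = 4.5000; (r_i+r_j)·cross = 2·4.5000 = 9.0000
Σcross = 669.2500 → A = |Σcross|/2 = 334.6250 mm²
Σ(r_i+r_j)·cross = 18859.6250 → first moment M = |Σ|/6 = 3143.2708
R_c = M/A = 3143.2708/334.6250 = 9.3934 mm
θ = 231° = 4.031711 rad
V = θ·R_c·A = 4.031711·9.3934·334.6250 = 12672.758 mm³

Volume = 12672.758 mm³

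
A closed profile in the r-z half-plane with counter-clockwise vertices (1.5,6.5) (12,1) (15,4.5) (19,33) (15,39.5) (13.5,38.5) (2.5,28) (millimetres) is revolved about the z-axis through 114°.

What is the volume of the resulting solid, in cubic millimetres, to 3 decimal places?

Volume = 9383.433 mm³

Profile (r,z), 7 vertices: (1.5,6.5) (12,1) (15,4.5) (19,33) (15,39.5) (13.5,38.5) (2.5,28)
edge 0: (1.5,6.5)→(12,1)  cross = 1.5·1 − 12·6.5 = -76.5000; (r_i+r_j)·cross = 13.5·-76.5000 = -1032.7500
edge 1: (12,1)→(15,4.5)  cross = 12·4.5 − 15·1 = 39.0000; (r_i+r_j)·cross = 27·39.0000 = 1053.0000
edge 2: (15,4.5)→(19,33)  cross = 15·33 − 19·4.5 = 409.5000; (r_i+r_j)·cross = 34·409.5000 = 13923.0000
edge 3: (19,33)→(15,39.5)  cross = 19·39.5 − 15·33 = 255.5000; (r_i+r_j)·cross = 34·255.5000 = 8687.0000
edge 4: (15,39.5)→(13.5,38.5)  cross = 15·38.5 − 13.5·39.5 = 44.2500; (r_i+r_j)·cross = 28.5·44.2500 = 1261.1250
edge 5: (13.5,38.5)→(2.5,28)  cross = 13.5·28 − 2.5·38.5 = 281.7500; (r_i+r_j)·cross = 16·281.7500 = 4508.0000
edge 6: (2.5,28)→(1.5,6.5)  cross = 2.5·6.5 − 1.5·28 = -25.7500; (r_i+r_j)·cross = 4·-25.7500 = -103.0000
Σcross = 927.7500 → A = |Σcross|/2 = 463.8750 mm²
Σ(r_i+r_j)·cross = 28296.3750 → first moment M = |Σ|/6 = 4716.0625
R_c = M/A = 4716.0625/463.8750 = 10.1667 mm
θ = 114° = 1.989675 rad
V = θ·R_c·A = 1.989675·10.1667·463.8750 = 9383.433 mm³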